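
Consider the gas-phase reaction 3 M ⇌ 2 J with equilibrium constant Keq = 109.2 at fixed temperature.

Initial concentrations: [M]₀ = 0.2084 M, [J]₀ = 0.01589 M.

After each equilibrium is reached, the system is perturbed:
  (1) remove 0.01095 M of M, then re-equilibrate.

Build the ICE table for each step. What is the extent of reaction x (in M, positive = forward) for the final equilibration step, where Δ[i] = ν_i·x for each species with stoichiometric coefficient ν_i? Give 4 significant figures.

x = -0.003068 M

Q₀ = 0.0279 vs Keq = 109.2 ⇒ Q<K, forward
Step 1:
                   M          J
  Initial     0.2084    0.01589
  Change     -0.1573     0.1049
  Equil      0.05111     0.1207
  solve Keq expr → x = 0.05243; check Q = 109.2
Then remove 0.01095 M of M.
Step 2:
                   M          J
  Initial    0.04016     0.1207
  Change    0.009204  -0.006136
  Equil      0.04936     0.1146
  solve Keq expr → x = -0.003068; check Q = 109.2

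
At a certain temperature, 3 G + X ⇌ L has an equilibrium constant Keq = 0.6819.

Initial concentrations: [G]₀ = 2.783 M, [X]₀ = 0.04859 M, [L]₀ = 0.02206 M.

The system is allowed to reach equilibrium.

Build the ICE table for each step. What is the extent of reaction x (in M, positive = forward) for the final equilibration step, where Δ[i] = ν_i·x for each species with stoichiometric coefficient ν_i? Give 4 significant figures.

x = 0.04344 M

Q₀ = 0.02106 vs Keq = 0.6819 ⇒ Q<K, forward
Step 1:
                   G          X          L
  I            2.783    0.04859    0.02206
  C          -0.1303   -0.04344    0.04344
  E            2.653   0.005146     0.0655
  solve Keq expr → x = 0.04344; check Q = 0.6819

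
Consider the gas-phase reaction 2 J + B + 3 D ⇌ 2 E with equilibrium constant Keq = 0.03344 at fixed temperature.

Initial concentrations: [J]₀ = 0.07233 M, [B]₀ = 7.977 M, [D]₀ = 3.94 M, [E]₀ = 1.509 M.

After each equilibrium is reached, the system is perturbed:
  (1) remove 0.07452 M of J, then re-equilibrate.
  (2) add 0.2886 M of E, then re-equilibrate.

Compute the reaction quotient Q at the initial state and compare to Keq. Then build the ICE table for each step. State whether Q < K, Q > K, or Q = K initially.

Q₀ = 0.8921 vs Keq = 0.03344 ⇒ Q>K, reverse
Step 1:
                   J          B          D          E
  init       0.07233      7.977       3.94      1.509
  Δ           0.2117     0.1059     0.3176    -0.2117
  eq           0.284      8.083      4.258      1.297
  solve Keq expr → x = -0.1059; check Q = 0.03344
Then remove 0.07452 M of J.
Step 2:
                   J          B          D          E
  init        0.2095      8.083      4.258      1.297
  Δ          0.05449    0.02725    0.08174   -0.05449
  eq           0.264       8.11      4.339      1.243
  solve Keq expr → x = -0.02725; check Q = 0.03344
Then add 0.2886 M of E.
Step 3:
                   J          B          D          E
  init         0.264       8.11      4.339      1.531
  Δ          0.04434    0.02217    0.06651   -0.04434
  eq          0.3084      8.132      4.406      1.487
  solve Keq expr → x = -0.02217; check Q = 0.03344

Q₀ = 0.8921; Q > K (proceeds reverse)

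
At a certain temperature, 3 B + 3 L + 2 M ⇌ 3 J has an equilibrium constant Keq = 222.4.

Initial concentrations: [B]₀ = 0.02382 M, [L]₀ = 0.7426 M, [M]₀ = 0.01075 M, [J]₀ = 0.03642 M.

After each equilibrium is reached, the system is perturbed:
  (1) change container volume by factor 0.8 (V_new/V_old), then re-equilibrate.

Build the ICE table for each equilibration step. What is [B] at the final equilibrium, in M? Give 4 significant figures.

Q₀ = 7.5529e+04 vs Keq = 222.4 ⇒ Q>K, reverse
Step 1:
                   B          L          M          J
  I          0.02382     0.7426    0.01075    0.03642
  C          0.01973    0.01973    0.01315   -0.01973
  E          0.04355     0.7623     0.0239    0.01669
  solve Keq expr → x = -0.006576; check Q = 222.4
Then change container volume by factor 0.8 (V_new/V_old).
Step 2:
                   B          L          M          J
  I          0.05444     0.9529    0.02988    0.02086
  C        -0.004695  -0.004695   -0.00313   0.004695
  E          0.04974     0.9482    0.02675    0.02556
  solve Keq expr → x = 0.001565; check Q = 222.4

[B]_eq = 0.04974 M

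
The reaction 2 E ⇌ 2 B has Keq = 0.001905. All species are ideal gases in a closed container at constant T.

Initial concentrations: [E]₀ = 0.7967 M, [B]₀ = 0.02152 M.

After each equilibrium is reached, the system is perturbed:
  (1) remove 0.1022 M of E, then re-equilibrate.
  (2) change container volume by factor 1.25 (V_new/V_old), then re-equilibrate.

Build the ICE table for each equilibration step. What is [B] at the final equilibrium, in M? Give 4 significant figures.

Q₀ = 7.2962e-04 vs Keq = 0.001905 ⇒ Q<K, forward
Step 1:
                  E         B
  I          0.7967   0.02152
  C         -0.0127    0.0127
  E           0.784   0.03422
  solve Keq expr → x = 0.006349; check Q = 0.001905
Then remove 0.1022 M of E.
Step 2:
                  E         B
  I          0.6818   0.03422
  C        0.004274 -0.004274
  E          0.6861   0.02994
  solve Keq expr → x = -0.002137; check Q = 0.001905
Then change container volume by factor 1.25 (V_new/V_old).
Step 3:
                  E         B
  I          0.5489   0.02396
  C               0         0
  E          0.5489   0.02396
  solve Keq expr → x = 0; check Q = 0.001905

[B]_eq = 0.02396 M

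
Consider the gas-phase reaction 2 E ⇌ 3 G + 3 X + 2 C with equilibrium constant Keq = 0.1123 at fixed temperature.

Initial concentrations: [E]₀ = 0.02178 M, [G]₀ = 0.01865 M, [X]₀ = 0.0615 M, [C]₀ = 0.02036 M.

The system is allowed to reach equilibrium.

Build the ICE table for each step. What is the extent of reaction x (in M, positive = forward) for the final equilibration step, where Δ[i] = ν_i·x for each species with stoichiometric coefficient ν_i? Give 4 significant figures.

x = 0.01087 M

Q₀ = 1.3186e-09 vs Keq = 0.1123 ⇒ Q<K, forward
Step 1:
                  E         G         X         C
  I         0.02178   0.01865    0.0615   0.02036
  C        -0.02174   0.03261   0.03261   0.02174
  E       4.2085e-05   0.05126   0.09411    0.0421
  solve Keq expr → x = 0.01087; check Q = 0.1123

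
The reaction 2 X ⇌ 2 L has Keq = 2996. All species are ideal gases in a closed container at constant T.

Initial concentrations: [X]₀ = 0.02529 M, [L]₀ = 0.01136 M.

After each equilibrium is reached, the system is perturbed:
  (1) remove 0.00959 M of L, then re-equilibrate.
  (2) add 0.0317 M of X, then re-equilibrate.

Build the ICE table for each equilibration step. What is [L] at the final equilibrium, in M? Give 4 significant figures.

[L]_eq = 0.05771 M

Q₀ = 0.2018 vs Keq = 2996 ⇒ Q<K, forward
Step 1:
                   X          L
  I          0.02529    0.01136
  C         -0.02463    0.02463
  E       6.5757e-04    0.03599
  solve Keq expr → x = 0.01232; check Q = 2996
Then remove 0.00959 M of L.
Step 2:
                   X          L
  I       6.5757e-04     0.0264
  C       -1.7206e-04 1.7206e-04
  E       4.8551e-04    0.02657
  solve Keq expr → x = 8.6031e-05; check Q = 2996
Then add 0.0317 M of X.
Step 3:
                   X          L
  I          0.03219    0.02657
  C         -0.03113    0.03113
  E         0.001054    0.05771
  solve Keq expr → x = 0.01557; check Q = 2996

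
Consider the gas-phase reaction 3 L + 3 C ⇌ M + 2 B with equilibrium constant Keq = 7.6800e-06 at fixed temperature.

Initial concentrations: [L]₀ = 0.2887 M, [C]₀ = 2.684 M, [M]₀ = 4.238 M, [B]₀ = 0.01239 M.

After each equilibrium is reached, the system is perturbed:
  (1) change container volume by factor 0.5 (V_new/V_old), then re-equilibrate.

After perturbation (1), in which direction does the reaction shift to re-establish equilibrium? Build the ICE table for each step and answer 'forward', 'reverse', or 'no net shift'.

Q₀ = 0.001398 vs Keq = 7.6800e-06 ⇒ Q>K, reverse
Step 1:
                  L         C         M         B
  init       0.2887     2.684     4.238   0.01239
  Δ         0.01707   0.01707 -0.005689  -0.01138
  eq         0.3058     2.701     4.232  0.001011
  solve Keq expr → x = -0.005689; check Q = 7.6800e-06
Then change container volume by factor 0.5 (V_new/V_old).
Step 2:
                  L         C         M         B
  init       0.6115     5.402     8.465  0.002022
  Δ       -0.005419 -0.005419  0.001806  0.003612
  eq         0.6061     5.397     8.466  0.005635
  solve Keq expr → x = 0.001806; check Q = 7.6800e-06

Direction: forward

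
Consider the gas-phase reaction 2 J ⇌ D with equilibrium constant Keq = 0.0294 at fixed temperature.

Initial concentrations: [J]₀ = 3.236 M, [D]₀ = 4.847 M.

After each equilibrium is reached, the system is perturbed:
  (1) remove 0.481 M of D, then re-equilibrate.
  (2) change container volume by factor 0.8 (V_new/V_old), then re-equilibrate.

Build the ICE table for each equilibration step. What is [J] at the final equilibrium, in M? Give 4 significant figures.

[J]_eq = 9.572 M

Q₀ = 0.4629 vs Keq = 0.0294 ⇒ Q>K, reverse
Step 1:
                  J         D
  I           3.236     4.847
  C           5.355    -2.677
  E           8.591      2.17
  solve Keq expr → x = -2.677; check Q = 0.0294
Then remove 0.481 M of D.
Step 2:
                  J         D
  I           8.591     1.689
  C         -0.4854    0.2427
  E           8.105     1.931
  solve Keq expr → x = 0.2427; check Q = 0.0294
Then change container volume by factor 0.8 (V_new/V_old).
Step 3:
                  J         D
  I           10.13     2.414
  C         -0.5592    0.2796
  E           9.572     2.694
  solve Keq expr → x = 0.2796; check Q = 0.0294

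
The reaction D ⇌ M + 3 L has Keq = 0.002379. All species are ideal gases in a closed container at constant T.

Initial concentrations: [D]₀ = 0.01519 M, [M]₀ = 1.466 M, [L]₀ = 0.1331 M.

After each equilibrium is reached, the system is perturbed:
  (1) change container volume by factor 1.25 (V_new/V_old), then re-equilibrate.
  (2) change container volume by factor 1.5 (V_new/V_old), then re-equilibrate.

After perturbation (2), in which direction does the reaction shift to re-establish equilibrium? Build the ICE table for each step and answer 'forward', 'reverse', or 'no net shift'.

Q₀ = 0.2276 vs Keq = 0.002379 ⇒ Q>K, reverse
Step 1:
                   D          M          L
  Initial    0.01519      1.466     0.1331
  Change     0.03029   -0.03029   -0.09086
  Equil      0.04548      1.436    0.04224
  solve Keq expr → x = -0.03029; check Q = 0.002379
Then change container volume by factor 1.25 (V_new/V_old).
Step 2:
                   D          M          L
  Initial    0.03638      1.149    0.03379
  Change   -0.002479   0.002479   0.007436
  Equil       0.0339      1.151    0.04123
  solve Keq expr → x = 0.002479; check Q = 0.002379
Then change container volume by factor 1.5 (V_new/V_old).
Step 3:
                   D          M          L
  Initial     0.0226     0.7674    0.02748
  Change   -0.003753   0.003753    0.01126
  Equil      0.01885     0.7711    0.03874
  solve Keq expr → x = 0.003753; check Q = 0.002379

Direction: forward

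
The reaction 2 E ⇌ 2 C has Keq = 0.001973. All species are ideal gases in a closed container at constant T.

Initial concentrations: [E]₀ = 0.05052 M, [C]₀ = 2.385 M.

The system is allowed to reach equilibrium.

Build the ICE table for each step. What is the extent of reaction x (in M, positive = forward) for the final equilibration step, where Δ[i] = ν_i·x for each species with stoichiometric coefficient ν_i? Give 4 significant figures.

Q₀ = 2229 vs Keq = 0.001973 ⇒ Q>K, reverse
Step 1:
                    E           C
  I           0.05052       2.385
  C             2.281      -2.281
  E             2.332      0.1036
  solve Keq expr → x = -1.141; check Q = 0.001973

x = -1.141 M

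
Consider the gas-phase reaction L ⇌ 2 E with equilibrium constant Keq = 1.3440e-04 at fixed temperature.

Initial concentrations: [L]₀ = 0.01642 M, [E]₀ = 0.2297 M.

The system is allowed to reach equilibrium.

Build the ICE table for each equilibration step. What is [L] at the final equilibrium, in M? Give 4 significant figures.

[L]_eq = 0.1292 M

Q₀ = 3.213 vs Keq = 1.3440e-04 ⇒ Q>K, reverse
Step 1:
                   L          E
  init       0.01642     0.2297
  Δ           0.1128    -0.2255
  eq          0.1292   0.004167
  solve Keq expr → x = -0.1128; check Q = 1.3440e-04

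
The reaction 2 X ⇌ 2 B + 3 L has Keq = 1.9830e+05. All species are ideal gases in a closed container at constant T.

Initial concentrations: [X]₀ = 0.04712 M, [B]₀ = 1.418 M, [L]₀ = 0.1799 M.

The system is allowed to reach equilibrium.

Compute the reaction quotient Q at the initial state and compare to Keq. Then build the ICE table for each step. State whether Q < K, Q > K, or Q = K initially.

Q₀ = 5.273; Q < K (proceeds forward)

Q₀ = 5.273 vs Keq = 1.9830e+05 ⇒ Q<K, forward
Step 1:
                  X         B         L
  I         0.04712     1.418    0.1799
  C        -0.04671   0.04671   0.07006
  E       4.1106e-04     1.465      0.25
  solve Keq expr → x = 0.02335; check Q = 1.9830e+05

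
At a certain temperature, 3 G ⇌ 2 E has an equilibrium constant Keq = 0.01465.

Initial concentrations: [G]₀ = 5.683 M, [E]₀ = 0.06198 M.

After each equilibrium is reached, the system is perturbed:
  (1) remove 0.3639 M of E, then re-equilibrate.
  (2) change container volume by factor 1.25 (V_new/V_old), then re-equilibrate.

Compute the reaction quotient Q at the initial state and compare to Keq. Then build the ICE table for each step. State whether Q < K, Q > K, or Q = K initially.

Q₀ = 2.0930e-05; Q < K (proceeds forward)

Q₀ = 2.0930e-05 vs Keq = 0.01465 ⇒ Q<K, forward
Step 1:
                   G          E
  I            5.683    0.06198
  C           -1.475      0.983
  E            4.208      1.045
  solve Keq expr → x = 0.4915; check Q = 0.01465
Then remove 0.3639 M of E.
Step 2:
                   G          E
  I            4.208     0.6811
  C          -0.3529     0.2353
  E            3.856     0.9163
  solve Keq expr → x = 0.1176; check Q = 0.01465
Then change container volume by factor 1.25 (V_new/V_old).
Step 3:
                   G          E
  I            3.084     0.7331
  C          0.07837   -0.05225
  E            3.163     0.6808
  solve Keq expr → x = -0.02612; check Q = 0.01465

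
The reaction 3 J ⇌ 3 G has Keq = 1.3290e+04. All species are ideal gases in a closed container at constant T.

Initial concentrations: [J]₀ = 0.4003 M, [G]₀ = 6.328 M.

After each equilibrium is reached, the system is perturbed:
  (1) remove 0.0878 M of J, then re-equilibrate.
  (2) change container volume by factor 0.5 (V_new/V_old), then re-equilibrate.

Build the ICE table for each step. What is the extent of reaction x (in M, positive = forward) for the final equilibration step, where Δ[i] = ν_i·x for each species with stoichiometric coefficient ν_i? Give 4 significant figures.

Q₀ = 3950 vs Keq = 1.3290e+04 ⇒ Q<K, forward
Step 1:
                   J          G
  Initial     0.4003      6.328
  Change     -0.1278     0.1278
  Equil       0.2725      6.456
  solve Keq expr → x = 0.04258; check Q = 1.3290e+04
Then remove 0.0878 M of J.
Step 2:
                   J          G
  Initial     0.1847      6.456
  Change     0.08424   -0.08424
  Equil        0.269      6.372
  solve Keq expr → x = -0.02808; check Q = 1.3290e+04
Then change container volume by factor 0.5 (V_new/V_old).
Step 3:
                   J          G
  Initial      0.538      12.74
  Change           0          0
  Equil        0.538      12.74
  solve Keq expr → x = 0; check Q = 1.3290e+04

x = 0 M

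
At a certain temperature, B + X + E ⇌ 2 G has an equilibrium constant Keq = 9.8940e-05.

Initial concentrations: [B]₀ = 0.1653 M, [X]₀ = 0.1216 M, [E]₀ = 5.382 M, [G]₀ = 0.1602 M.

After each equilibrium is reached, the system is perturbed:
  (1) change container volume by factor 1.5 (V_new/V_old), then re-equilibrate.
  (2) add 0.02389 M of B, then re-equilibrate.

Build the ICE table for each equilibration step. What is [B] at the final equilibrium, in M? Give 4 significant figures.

[B]_eq = 0.186 M

Q₀ = 0.2372 vs Keq = 9.8940e-05 ⇒ Q>K, reverse
Step 1:
                  B         X         E         G
  Initial    0.1653    0.1216     5.382    0.1602
  Change    0.07754   0.07754   0.07754   -0.1551
  Equil      0.2428    0.1991      5.46  0.005111
  solve Keq expr → x = -0.07754; check Q = 9.8940e-05
Then change container volume by factor 1.5 (V_new/V_old).
Step 2:
                  B         X         E         G
  Initial    0.1619    0.1328      3.64  0.003407
  Change  3.0962e-04 3.0962e-04 3.0962e-04 -6.1924e-04
  Equil      0.1622    0.1331      3.64  0.002788
  solve Keq expr → x = -3.0962e-04; check Q = 9.8940e-05
Then add 0.02389 M of B.
Step 3:
                  B         X         E         G
  Initial    0.1861    0.1331      3.64  0.002788
  Change  -9.8171e-05 -9.8171e-05 -9.8171e-05 1.9634e-04
  Equil       0.186     0.133      3.64  0.002984
  solve Keq expr → x = 9.8171e-05; check Q = 9.8940e-05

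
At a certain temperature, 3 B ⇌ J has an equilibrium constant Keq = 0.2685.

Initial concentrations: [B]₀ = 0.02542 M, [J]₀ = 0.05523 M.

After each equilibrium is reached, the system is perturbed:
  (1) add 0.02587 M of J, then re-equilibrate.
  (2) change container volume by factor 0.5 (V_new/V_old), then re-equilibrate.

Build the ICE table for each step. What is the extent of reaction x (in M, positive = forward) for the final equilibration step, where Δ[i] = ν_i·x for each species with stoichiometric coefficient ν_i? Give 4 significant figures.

x = 0.01709 M

Q₀ = 3362 vs Keq = 0.2685 ⇒ Q>K, reverse
Step 1:
                   B          J
  init       0.02542    0.05523
  Δ           0.1605    -0.0535
  eq          0.1859   0.001726
  solve Keq expr → x = -0.0535; check Q = 0.2685
Then add 0.02587 M of J.
Step 2:
                   B          J
  init        0.1859     0.0276
  Δ          0.06938   -0.02313
  eq          0.2553   0.004469
  solve Keq expr → x = -0.02313; check Q = 0.2685
Then change container volume by factor 0.5 (V_new/V_old).
Step 3:
                   B          J
  init        0.5106   0.008937
  Δ         -0.05127    0.01709
  eq          0.4594    0.02603
  solve Keq expr → x = 0.01709; check Q = 0.2685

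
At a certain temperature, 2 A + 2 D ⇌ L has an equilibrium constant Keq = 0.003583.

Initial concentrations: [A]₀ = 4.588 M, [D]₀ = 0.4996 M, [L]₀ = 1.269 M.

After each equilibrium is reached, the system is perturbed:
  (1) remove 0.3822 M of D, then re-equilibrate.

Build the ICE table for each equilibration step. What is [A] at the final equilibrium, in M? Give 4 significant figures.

[A]_eq = 6.245 M

Q₀ = 0.2415 vs Keq = 0.003583 ⇒ Q>K, reverse
Step 1:
                    A           D           L
  I             4.588      0.4996       1.269
  C              1.49        1.49      -0.745
  E             6.078        1.99       0.524
  solve Keq expr → x = -0.745; check Q = 0.003583
Then remove 0.3822 M of D.
Step 2:
                    A           D           L
  I             6.078       1.607       0.524
  C            0.1674      0.1674    -0.08372
  E             6.245       1.775      0.4403
  solve Keq expr → x = -0.08372; check Q = 0.003583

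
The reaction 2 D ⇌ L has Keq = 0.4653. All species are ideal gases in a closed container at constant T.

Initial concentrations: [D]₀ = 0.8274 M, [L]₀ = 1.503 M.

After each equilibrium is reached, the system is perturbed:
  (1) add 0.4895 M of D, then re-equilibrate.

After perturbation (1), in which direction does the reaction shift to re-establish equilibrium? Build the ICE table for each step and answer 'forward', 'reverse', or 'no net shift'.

Direction: forward

Q₀ = 2.195 vs Keq = 0.4653 ⇒ Q>K, reverse
Step 1:
                    D           L
  Initial      0.8274       1.503
  Change       0.7348     -0.3674
  Equil         1.562       1.136
  solve Keq expr → x = -0.3674; check Q = 0.4653
Then add 0.4895 M of D.
Step 2:
                    D           L
  Initial       2.052       1.136
  Change      -0.3678      0.1839
  Equil         1.684       1.319
  solve Keq expr → x = 0.1839; check Q = 0.4653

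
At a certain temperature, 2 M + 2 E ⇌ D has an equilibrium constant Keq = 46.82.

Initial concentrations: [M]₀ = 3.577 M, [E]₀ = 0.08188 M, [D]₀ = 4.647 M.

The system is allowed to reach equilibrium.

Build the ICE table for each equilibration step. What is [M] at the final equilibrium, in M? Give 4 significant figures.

Q₀ = 54.17 vs Keq = 46.82 ⇒ Q>K, reverse
Step 1:
                  M         E         D
  I           3.577   0.08188     4.647
  C        0.006018  0.006018 -0.003009
  E           3.583    0.0879     4.644
  solve Keq expr → x = -0.003009; check Q = 46.82

[M]_eq = 3.583 M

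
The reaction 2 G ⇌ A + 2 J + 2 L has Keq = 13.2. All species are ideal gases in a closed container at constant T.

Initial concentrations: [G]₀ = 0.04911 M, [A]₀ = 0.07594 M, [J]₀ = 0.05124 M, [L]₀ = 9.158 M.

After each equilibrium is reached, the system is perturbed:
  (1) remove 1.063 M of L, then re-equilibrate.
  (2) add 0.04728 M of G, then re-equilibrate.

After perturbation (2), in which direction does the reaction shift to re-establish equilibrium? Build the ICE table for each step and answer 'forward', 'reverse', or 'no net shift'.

Q₀ = 6.933 vs Keq = 13.2 ⇒ Q<K, forward
Step 1:
                   G          A          J          L
  Initial    0.04911    0.07594    0.05124      9.158
  Change    -0.00738    0.00369    0.00738    0.00738
  Equil      0.04173    0.07963    0.05862      9.165
  solve Keq expr → x = 0.00369; check Q = 13.2
Then remove 1.063 M of L.
Step 2:
                   G          A          J          L
  Initial    0.04173    0.07963    0.05862      8.102
  Change   -0.002758   0.001379   0.002758   0.002758
  Equil      0.03897    0.08101    0.06138      8.105
  solve Keq expr → x = 0.001379; check Q = 13.2
Then add 0.04728 M of G.
Step 3:
                   G          A          J          L
  Initial    0.08625    0.08101    0.06138      8.105
  Change    -0.02616    0.01308    0.02616    0.02616
  Equil      0.06009    0.09409    0.08754      8.131
  solve Keq expr → x = 0.01308; check Q = 13.2

Direction: forward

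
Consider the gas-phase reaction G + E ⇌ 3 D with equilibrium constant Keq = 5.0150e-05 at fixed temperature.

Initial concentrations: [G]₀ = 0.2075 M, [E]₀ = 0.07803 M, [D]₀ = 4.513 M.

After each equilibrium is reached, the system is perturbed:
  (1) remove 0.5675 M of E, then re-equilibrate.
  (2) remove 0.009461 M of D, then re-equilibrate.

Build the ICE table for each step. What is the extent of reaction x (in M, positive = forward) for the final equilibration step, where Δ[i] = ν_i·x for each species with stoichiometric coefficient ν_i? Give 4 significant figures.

Q₀ = 5677 vs Keq = 5.0150e-05 ⇒ Q>K, reverse
Step 1:
                  G         E         D
  I          0.2075   0.07803     4.513
  C           1.487     1.487    -4.462
  E           1.695     1.565   0.05105
  solve Keq expr → x = -1.487; check Q = 5.0150e-05
Then remove 0.5675 M of E.
Step 2:
                  G         E         D
  I           1.695    0.9978   0.05105
  C        0.002353  0.002353  -0.00706
  E           1.697         1   0.04399
  solve Keq expr → x = -0.002353; check Q = 5.0150e-05
Then remove 0.009461 M of D.
Step 3:
                  G         E         D
  I           1.697         1   0.03453
  C       -0.003129 -0.003129  0.009388
  E           1.694    0.9971   0.04392
  solve Keq expr → x = 0.003129; check Q = 5.0150e-05

x = 0.003129 M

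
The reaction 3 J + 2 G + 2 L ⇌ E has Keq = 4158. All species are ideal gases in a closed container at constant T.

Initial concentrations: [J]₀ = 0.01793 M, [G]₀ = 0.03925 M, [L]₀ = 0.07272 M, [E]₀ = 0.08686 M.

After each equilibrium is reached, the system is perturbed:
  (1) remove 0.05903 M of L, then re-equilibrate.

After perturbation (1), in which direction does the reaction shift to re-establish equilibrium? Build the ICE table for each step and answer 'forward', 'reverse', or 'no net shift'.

Direction: reverse

Q₀ = 1.8497e+09 vs Keq = 4158 ⇒ Q>K, reverse
Step 1:
                    J           G           L           E
  I           0.01793     0.03925     0.07272     0.08686
  C            0.1771      0.1181      0.1181    -0.05904
  E            0.1951      0.1573      0.1908     0.02782
  solve Keq expr → x = -0.05904; check Q = 4158
Then remove 0.05903 M of L.
Step 2:
                    J           G           L           E
  I            0.1951      0.1573      0.1318     0.02782
  C           0.01609     0.01073     0.01073   -0.005363
  E            0.2112      0.1681      0.1425     0.02245
  solve Keq expr → x = -0.005363; check Q = 4158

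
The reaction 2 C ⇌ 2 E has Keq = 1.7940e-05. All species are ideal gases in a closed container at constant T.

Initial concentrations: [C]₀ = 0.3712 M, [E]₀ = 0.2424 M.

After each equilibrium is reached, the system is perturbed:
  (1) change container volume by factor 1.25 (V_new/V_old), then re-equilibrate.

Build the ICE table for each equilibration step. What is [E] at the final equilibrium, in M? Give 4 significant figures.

[E]_eq = 0.00207 M

Q₀ = 0.4264 vs Keq = 1.7940e-05 ⇒ Q>K, reverse
Step 1:
                    C           E
  init         0.3712      0.2424
  Δ            0.2398     -0.2398
  eq            0.611    0.002588
  solve Keq expr → x = -0.1199; check Q = 1.7940e-05
Then change container volume by factor 1.25 (V_new/V_old).
Step 2:
                    C           E
  init         0.4888     0.00207
  Δ                 0           0
  eq           0.4888     0.00207
  solve Keq expr → x = 0; check Q = 1.7940e-05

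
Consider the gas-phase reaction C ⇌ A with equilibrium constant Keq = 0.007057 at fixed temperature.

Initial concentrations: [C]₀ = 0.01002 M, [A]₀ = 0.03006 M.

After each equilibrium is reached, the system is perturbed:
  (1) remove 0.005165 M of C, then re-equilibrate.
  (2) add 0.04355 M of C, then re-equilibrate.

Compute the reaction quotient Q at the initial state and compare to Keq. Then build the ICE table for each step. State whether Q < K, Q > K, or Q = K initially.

Q₀ = 3; Q > K (proceeds reverse)

Q₀ = 3 vs Keq = 0.007057 ⇒ Q>K, reverse
Step 1:
                  C         A
  Initial   0.01002   0.03006
  Change    0.02978  -0.02978
  Equil      0.0398 2.8086e-04
  solve Keq expr → x = -0.02978; check Q = 0.007057
Then remove 0.005165 M of C.
Step 2:
                  C         A
  Initial   0.03463 2.8086e-04
  Change  3.6194e-05 -3.6194e-05
  Equil     0.03467 2.4467e-04
  solve Keq expr → x = -3.6194e-05; check Q = 0.007057
Then add 0.04355 M of C.
Step 3:
                  C         A
  Initial   0.07822 2.4467e-04
  Change  -3.0518e-04 3.0518e-04
  Equil     0.07792 5.4985e-04
  solve Keq expr → x = 3.0518e-04; check Q = 0.007057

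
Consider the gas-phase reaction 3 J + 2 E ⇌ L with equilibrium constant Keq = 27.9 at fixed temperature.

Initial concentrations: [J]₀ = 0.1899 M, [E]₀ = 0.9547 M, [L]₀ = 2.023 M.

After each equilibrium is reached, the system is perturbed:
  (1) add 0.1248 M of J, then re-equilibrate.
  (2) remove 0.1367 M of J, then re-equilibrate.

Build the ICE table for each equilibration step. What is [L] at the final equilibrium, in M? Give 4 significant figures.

Q₀ = 324.1 vs Keq = 27.9 ⇒ Q>K, reverse
Step 1:
                    J           E           L
  init         0.1899      0.9547       2.023
  Δ            0.1999      0.1333    -0.06664
  eq           0.3898       1.088       1.956
  solve Keq expr → x = -0.06664; check Q = 27.9
Then add 0.1248 M of J.
Step 2:
                    J           E           L
  init         0.5146       1.088       1.956
  Δ           -0.1048    -0.06984     0.03492
  eq           0.4099       1.018       1.991
  solve Keq expr → x = 0.03492; check Q = 27.9
Then remove 0.1367 M of J.
Step 3:
                    J           E           L
  init         0.2732       1.018       1.991
  Δ            0.1148     0.07656    -0.03828
  eq            0.388       1.095       1.953
  solve Keq expr → x = -0.03828; check Q = 27.9

[L]_eq = 1.953 M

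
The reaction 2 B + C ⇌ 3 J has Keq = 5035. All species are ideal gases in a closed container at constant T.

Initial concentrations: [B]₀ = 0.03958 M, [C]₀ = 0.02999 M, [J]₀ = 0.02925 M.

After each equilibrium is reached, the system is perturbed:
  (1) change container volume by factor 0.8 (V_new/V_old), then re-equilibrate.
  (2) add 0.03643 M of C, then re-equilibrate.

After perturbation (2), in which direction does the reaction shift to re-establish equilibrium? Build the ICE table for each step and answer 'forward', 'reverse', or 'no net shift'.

Direction: forward

Q₀ = 0.5327 vs Keq = 5035 ⇒ Q<K, forward
Step 1:
                    B           C           J
  Initial     0.03958     0.02999     0.02925
  Change     -0.03642    -0.01821     0.05464
  Equil      0.003155     0.01178     0.08389
  solve Keq expr → x = 0.01821; check Q = 5035
Then change container volume by factor 0.8 (V_new/V_old).
Step 2:
                    B           C           J
  Initial    0.003944     0.01472      0.1049
  Change            0           0           0
  Equil      0.003944     0.01472      0.1049
  solve Keq expr → x = 0; check Q = 5035
Then add 0.03643 M of C.
Step 3:
                    B           C           J
  Initial    0.003944     0.05115      0.1049
  Change     -0.00173 -8.6513e-04    0.002595
  Equil      0.002214     0.05029      0.1075
  solve Keq expr → x = 8.6513e-04; check Q = 5035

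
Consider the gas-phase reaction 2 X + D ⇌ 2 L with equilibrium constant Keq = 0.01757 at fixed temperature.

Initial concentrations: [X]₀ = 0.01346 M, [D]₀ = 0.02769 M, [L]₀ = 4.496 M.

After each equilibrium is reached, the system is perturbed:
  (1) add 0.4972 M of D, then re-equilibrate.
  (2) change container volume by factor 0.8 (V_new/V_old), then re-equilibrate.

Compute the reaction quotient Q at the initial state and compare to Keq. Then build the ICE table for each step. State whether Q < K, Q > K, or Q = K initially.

Q₀ = 4.0294e+06; Q > K (proceeds reverse)

Q₀ = 4.0294e+06 vs Keq = 0.01757 ⇒ Q>K, reverse
Step 1:
                  X         D         L
  I         0.01346   0.02769     4.496
  C           3.795     1.898    -3.795
  E           3.809     1.925    0.7006
  solve Keq expr → x = -1.898; check Q = 0.01757
Then add 0.4972 M of D.
Step 2:
                  X         D         L
  I           3.809     2.423    0.7006
  C        -0.06629  -0.03314   0.06629
  E           3.743     2.389    0.7669
  solve Keq expr → x = 0.03314; check Q = 0.01757
Then change container volume by factor 0.8 (V_new/V_old).
Step 3:
                  X         D         L
  I           4.678     2.987    0.9586
  C        -0.08588  -0.04294   0.08588
  E           4.592     2.944     1.044
  solve Keq expr → x = 0.04294; check Q = 0.01757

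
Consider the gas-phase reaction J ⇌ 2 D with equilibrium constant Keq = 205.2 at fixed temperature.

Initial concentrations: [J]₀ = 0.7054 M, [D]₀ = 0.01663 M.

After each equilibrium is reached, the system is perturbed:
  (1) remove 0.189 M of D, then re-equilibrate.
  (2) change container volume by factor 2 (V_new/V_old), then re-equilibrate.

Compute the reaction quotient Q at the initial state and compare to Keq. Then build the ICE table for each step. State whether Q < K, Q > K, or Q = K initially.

Q₀ = 3.9206e-04; Q < K (proceeds forward)

Q₀ = 3.9206e-04 vs Keq = 205.2 ⇒ Q<K, forward
Step 1:
                  J         D
  I          0.7054   0.01663
  C         -0.6957     1.391
  E        0.009663     1.408
  solve Keq expr → x = 0.6957; check Q = 205.2
Then remove 0.189 M of D.
Step 2:
                  J         D
  I        0.009663     1.219
  C       -0.002364  0.004727
  E        0.007299     1.224
  solve Keq expr → x = 0.002364; check Q = 205.2
Then change container volume by factor 2 (V_new/V_old).
Step 3:
                  J         D
  I         0.00365    0.6119
  C       -0.001803  0.003606
  E        0.001846    0.6155
  solve Keq expr → x = 0.001803; check Q = 205.2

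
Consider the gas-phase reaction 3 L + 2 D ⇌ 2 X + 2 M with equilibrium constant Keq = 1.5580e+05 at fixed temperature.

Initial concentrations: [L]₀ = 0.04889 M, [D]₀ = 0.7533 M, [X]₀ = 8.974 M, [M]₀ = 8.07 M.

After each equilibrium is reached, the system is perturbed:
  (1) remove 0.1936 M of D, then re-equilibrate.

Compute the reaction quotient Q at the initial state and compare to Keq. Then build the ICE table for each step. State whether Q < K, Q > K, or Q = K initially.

Q₀ = 7.9090e+07 vs Keq = 1.5580e+05 ⇒ Q>K, reverse
Step 1:
                   L          D          X          M
  Initial    0.04889     0.7533      8.974       8.07
  Change      0.2781     0.1854    -0.1854    -0.1854
  Equil        0.327     0.9387      8.789      7.885
  solve Keq expr → x = -0.09271; check Q = 1.5580e+05
Then remove 0.1936 M of D.
Step 2:
                   L          D          X          M
  Initial      0.327     0.7451      8.789      7.885
  Change      0.0432     0.0288    -0.0288    -0.0288
  Equil       0.3702     0.7739       8.76      7.856
  solve Keq expr → x = -0.0144; check Q = 1.5580e+05

Q₀ = 7.9090e+07; Q > K (proceeds reverse)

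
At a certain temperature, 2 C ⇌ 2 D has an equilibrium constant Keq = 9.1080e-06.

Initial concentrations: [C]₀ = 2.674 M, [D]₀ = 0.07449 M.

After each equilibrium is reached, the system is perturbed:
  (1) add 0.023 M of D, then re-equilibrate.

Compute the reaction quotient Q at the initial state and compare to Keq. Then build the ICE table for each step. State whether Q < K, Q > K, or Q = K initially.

Q₀ = 7.7602e-04 vs Keq = 9.1080e-06 ⇒ Q>K, reverse
Step 1:
                  C         D
  init        2.674   0.07449
  Δ         0.06622  -0.06622
  eq           2.74   0.00827
  solve Keq expr → x = -0.03311; check Q = 9.1080e-06
Then add 0.023 M of D.
Step 2:
                  C         D
  init         2.74   0.03127
  Δ         0.02293  -0.02293
  eq          2.763  0.008339
  solve Keq expr → x = -0.01147; check Q = 9.1080e-06

Q₀ = 7.7602e-04; Q > K (proceeds reverse)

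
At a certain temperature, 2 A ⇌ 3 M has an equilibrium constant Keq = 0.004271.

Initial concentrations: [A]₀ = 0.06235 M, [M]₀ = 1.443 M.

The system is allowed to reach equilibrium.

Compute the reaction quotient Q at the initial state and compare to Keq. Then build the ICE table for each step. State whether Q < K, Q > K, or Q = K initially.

Q₀ = 772.9 vs Keq = 0.004271 ⇒ Q>K, reverse
Step 1:
                  A         M
  init      0.06235     1.443
  Δ          0.8595    -1.289
  eq         0.9219    0.1537
  solve Keq expr → x = -0.4298; check Q = 0.004271

Q₀ = 772.9; Q > K (proceeds reverse)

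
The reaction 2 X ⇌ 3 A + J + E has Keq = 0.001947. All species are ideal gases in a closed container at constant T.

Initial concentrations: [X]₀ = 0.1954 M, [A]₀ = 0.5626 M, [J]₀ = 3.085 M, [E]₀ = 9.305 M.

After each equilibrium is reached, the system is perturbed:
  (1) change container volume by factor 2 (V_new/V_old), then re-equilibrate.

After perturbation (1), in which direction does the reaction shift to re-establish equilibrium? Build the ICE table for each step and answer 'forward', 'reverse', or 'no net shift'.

Direction: forward

Q₀ = 133.9 vs Keq = 0.001947 ⇒ Q>K, reverse
Step 1:
                   X          A          J          E
  init        0.1954     0.5626      3.085      9.305
  Δ           0.3563    -0.5344    -0.1781    -0.1781
  eq          0.5517    0.02816      2.907      9.127
  solve Keq expr → x = -0.1781; check Q = 0.001947
Then change container volume by factor 2 (V_new/V_old).
Step 2:
                   X          A          J          E
  init        0.2758    0.01408      1.453      4.563
  Δ        -0.008954    0.01343   0.004477   0.004477
  eq          0.2669    0.02751      1.458      4.568
  solve Keq expr → x = 0.004477; check Q = 0.001947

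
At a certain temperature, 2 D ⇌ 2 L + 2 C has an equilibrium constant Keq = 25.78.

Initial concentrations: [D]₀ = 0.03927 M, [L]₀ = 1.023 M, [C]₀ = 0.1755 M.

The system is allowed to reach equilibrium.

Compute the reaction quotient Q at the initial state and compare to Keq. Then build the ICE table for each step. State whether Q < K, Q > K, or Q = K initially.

Q₀ = 20.9 vs Keq = 25.78 ⇒ Q<K, forward
Step 1:
                  D         L         C
  Initial   0.03927     1.023    0.1755
  Change  -0.003162  0.003162  0.003162
  Equil     0.03611     1.026    0.1787
  solve Keq expr → x = 0.001581; check Q = 25.78

Q₀ = 20.9; Q < K (proceeds forward)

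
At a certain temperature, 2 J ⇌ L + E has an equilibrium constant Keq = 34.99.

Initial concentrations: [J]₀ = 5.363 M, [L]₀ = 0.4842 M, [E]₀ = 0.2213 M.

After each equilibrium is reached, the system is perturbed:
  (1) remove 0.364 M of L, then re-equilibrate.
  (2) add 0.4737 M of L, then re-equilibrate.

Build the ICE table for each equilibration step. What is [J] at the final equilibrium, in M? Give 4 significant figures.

Q₀ = 0.003726 vs Keq = 34.99 ⇒ Q<K, forward
Step 1:
                  J         L         E
  Initial     5.363    0.4842    0.2213
  Change     -4.891     2.445     2.445
  Equil      0.4725     2.929     2.667
  solve Keq expr → x = 2.445; check Q = 34.99
Then remove 0.364 M of L.
Step 2:
                  J         L         E
  Initial    0.4725     2.565     2.667
  Change   -0.02796   0.01398   0.01398
  Equil      0.4445     2.579     2.681
  solve Keq expr → x = 0.01398; check Q = 34.99
Then add 0.4737 M of L.
Step 3:
                  J         L         E
  Initial    0.4445     3.053     2.681
  Change    0.03605  -0.01802  -0.01802
  Equil      0.4806     3.035     2.663
  solve Keq expr → x = -0.01802; check Q = 34.99

[J]_eq = 0.4806 M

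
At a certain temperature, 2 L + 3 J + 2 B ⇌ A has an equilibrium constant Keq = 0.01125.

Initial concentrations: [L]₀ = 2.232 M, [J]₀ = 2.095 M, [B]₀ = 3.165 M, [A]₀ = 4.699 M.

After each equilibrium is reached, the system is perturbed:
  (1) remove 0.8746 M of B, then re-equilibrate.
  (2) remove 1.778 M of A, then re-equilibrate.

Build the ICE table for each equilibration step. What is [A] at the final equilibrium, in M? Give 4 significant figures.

Q₀ = 0.01024 vs Keq = 0.01125 ⇒ Q<K, forward
Step 1:
                  L         J         B         A
  init        2.232     2.095     3.165     4.699
  Δ        -0.02469  -0.03703  -0.02469   0.01234
  eq          2.207     2.058      3.14     4.711
  solve Keq expr → x = 0.01234; check Q = 0.01125
Then remove 0.8746 M of B.
Step 2:
                  L         J         B         A
  init        2.207     2.058     2.266     4.711
  Δ          0.1676    0.2514    0.1676  -0.08381
  eq          2.375     2.309     2.433     4.628
  solve Keq expr → x = -0.08381; check Q = 0.01125
Then remove 1.778 M of A.
Step 3:
                  L         J         B         A
  init        2.375     2.309     2.433      2.85
  Δ         -0.1239   -0.1858   -0.1239   0.06195
  eq          2.251     2.124     2.309     2.911
  solve Keq expr → x = 0.06195; check Q = 0.01125

[A]_eq = 2.911 M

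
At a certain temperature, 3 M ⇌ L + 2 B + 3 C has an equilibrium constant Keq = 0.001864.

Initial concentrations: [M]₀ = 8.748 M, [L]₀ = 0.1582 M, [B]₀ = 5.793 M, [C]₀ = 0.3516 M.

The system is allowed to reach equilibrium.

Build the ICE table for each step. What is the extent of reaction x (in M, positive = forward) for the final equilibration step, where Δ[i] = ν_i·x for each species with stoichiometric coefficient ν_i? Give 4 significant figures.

Q₀ = 3.4469e-04 vs Keq = 0.001864 ⇒ Q<K, forward
Step 1:
                    M           L           B           C
  I             8.748      0.1582       5.793      0.3516
  C           -0.1829     0.06098       0.122      0.1829
  E             8.565      0.2192       5.915      0.5345
  solve Keq expr → x = 0.06098; check Q = 0.001864

x = 0.06098 M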